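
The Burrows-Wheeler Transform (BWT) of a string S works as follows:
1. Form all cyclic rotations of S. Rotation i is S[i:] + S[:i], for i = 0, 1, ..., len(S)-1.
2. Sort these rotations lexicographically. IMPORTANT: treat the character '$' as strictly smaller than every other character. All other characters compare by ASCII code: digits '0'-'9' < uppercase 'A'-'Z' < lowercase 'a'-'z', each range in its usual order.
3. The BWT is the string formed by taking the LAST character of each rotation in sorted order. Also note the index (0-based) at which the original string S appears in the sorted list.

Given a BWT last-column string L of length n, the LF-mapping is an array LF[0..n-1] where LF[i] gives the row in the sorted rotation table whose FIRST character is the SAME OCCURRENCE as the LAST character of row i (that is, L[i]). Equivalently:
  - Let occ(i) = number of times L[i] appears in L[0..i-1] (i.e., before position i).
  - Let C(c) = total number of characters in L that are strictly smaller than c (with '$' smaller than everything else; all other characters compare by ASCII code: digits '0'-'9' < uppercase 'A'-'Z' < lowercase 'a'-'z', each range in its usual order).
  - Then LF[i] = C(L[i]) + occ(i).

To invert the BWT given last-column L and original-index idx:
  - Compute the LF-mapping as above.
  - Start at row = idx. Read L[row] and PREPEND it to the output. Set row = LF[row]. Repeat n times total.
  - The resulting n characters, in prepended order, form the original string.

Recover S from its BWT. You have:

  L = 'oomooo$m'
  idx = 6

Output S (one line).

Answer: oommooo$

Derivation:
LF mapping: 3 4 1 5 6 7 0 2
Walk LF starting at row 6, prepending L[row]:
  step 1: row=6, L[6]='$', prepend. Next row=LF[6]=0
  step 2: row=0, L[0]='o', prepend. Next row=LF[0]=3
  step 3: row=3, L[3]='o', prepend. Next row=LF[3]=5
  step 4: row=5, L[5]='o', prepend. Next row=LF[5]=7
  step 5: row=7, L[7]='m', prepend. Next row=LF[7]=2
  step 6: row=2, L[2]='m', prepend. Next row=LF[2]=1
  step 7: row=1, L[1]='o', prepend. Next row=LF[1]=4
  step 8: row=4, L[4]='o', prepend. Next row=LF[4]=6
Reversed output: oommooo$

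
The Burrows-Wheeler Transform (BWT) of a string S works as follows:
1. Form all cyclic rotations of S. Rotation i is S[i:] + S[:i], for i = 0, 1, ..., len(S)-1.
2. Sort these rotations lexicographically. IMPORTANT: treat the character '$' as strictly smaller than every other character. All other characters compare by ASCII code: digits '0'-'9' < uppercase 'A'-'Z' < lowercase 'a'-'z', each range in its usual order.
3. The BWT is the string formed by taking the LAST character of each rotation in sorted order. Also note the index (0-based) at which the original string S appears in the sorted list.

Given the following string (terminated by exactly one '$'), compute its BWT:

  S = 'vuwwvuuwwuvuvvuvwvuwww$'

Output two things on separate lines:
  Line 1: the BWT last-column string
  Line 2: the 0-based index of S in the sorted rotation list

Answer: wvwvvuvvwuv$wuuwwwvwuuu
11

Derivation:
All 23 rotations (rotation i = S[i:]+S[:i]):
  rot[0] = vuwwvuuwwuvuvvuvwvuwww$
  rot[1] = uwwvuuwwuvuvvuvwvuwww$v
  rot[2] = wwvuuwwuvuvvuvwvuwww$vu
  rot[3] = wvuuwwuvuvvuvwvuwww$vuw
  rot[4] = vuuwwuvuvvuvwvuwww$vuww
  rot[5] = uuwwuvuvvuvwvuwww$vuwwv
  rot[6] = uwwuvuvvuvwvuwww$vuwwvu
  rot[7] = wwuvuvvuvwvuwww$vuwwvuu
  rot[8] = wuvuvvuvwvuwww$vuwwvuuw
  rot[9] = uvuvvuvwvuwww$vuwwvuuww
  rot[10] = vuvvuvwvuwww$vuwwvuuwwu
  rot[11] = uvvuvwvuwww$vuwwvuuwwuv
  rot[12] = vvuvwvuwww$vuwwvuuwwuvu
  rot[13] = vuvwvuwww$vuwwvuuwwuvuv
  rot[14] = uvwvuwww$vuwwvuuwwuvuvv
  rot[15] = vwvuwww$vuwwvuuwwuvuvvu
  rot[16] = wvuwww$vuwwvuuwwuvuvvuv
  rot[17] = vuwww$vuwwvuuwwuvuvvuvw
  rot[18] = uwww$vuwwvuuwwuvuvvuvwv
  rot[19] = www$vuwwvuuwwuvuvvuvwvu
  rot[20] = ww$vuwwvuuwwuvuvvuvwvuw
  rot[21] = w$vuwwvuuwwuvuvvuvwvuww
  rot[22] = $vuwwvuuwwuvuvvuvwvuwww
Sorted (with $ < everything):
  sorted[0] = $vuwwvuuwwuvuvvuvwvuwww  (last char: 'w')
  sorted[1] = uuwwuvuvvuvwvuwww$vuwwv  (last char: 'v')
  sorted[2] = uvuvvuvwvuwww$vuwwvuuww  (last char: 'w')
  sorted[3] = uvvuvwvuwww$vuwwvuuwwuv  (last char: 'v')
  sorted[4] = uvwvuwww$vuwwvuuwwuvuvv  (last char: 'v')
  sorted[5] = uwwuvuvvuvwvuwww$vuwwvu  (last char: 'u')
  sorted[6] = uwwvuuwwuvuvvuvwvuwww$v  (last char: 'v')
  sorted[7] = uwww$vuwwvuuwwuvuvvuvwv  (last char: 'v')
  sorted[8] = vuuwwuvuvvuvwvuwww$vuww  (last char: 'w')
  sorted[9] = vuvvuvwvuwww$vuwwvuuwwu  (last char: 'u')
  sorted[10] = vuvwvuwww$vuwwvuuwwuvuv  (last char: 'v')
  sorted[11] = vuwwvuuwwuvuvvuvwvuwww$  (last char: '$')
  sorted[12] = vuwww$vuwwvuuwwuvuvvuvw  (last char: 'w')
  sorted[13] = vvuvwvuwww$vuwwvuuwwuvu  (last char: 'u')
  sorted[14] = vwvuwww$vuwwvuuwwuvuvvu  (last char: 'u')
  sorted[15] = w$vuwwvuuwwuvuvvuvwvuww  (last char: 'w')
  sorted[16] = wuvuvvuvwvuwww$vuwwvuuw  (last char: 'w')
  sorted[17] = wvuuwwuvuvvuvwvuwww$vuw  (last char: 'w')
  sorted[18] = wvuwww$vuwwvuuwwuvuvvuv  (last char: 'v')
  sorted[19] = ww$vuwwvuuwwuvuvvuvwvuw  (last char: 'w')
  sorted[20] = wwuvuvvuvwvuwww$vuwwvuu  (last char: 'u')
  sorted[21] = wwvuuwwuvuvvuvwvuwww$vu  (last char: 'u')
  sorted[22] = www$vuwwvuuwwuvuvvuvwvu  (last char: 'u')
Last column: wvwvvuvvwuv$wuuwwwvwuuu
Original string S is at sorted index 11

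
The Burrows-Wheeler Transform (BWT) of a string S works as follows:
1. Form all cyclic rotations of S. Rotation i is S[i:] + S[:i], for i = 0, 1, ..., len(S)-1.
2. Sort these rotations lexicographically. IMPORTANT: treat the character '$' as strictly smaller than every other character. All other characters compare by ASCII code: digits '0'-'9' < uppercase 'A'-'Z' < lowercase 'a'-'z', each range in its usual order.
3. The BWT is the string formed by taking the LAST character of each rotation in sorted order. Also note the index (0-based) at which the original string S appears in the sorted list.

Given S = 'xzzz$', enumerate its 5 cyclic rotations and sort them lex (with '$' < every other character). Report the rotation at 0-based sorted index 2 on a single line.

All 5 rotations (rotation i = S[i:]+S[:i]):
  rot[0] = xzzz$
  rot[1] = zzz$x
  rot[2] = zz$xz
  rot[3] = z$xzz
  rot[4] = $xzzz
Sorted (with $ < everything):
  sorted[0] = $xzzz
  sorted[1] = xzzz$
  sorted[2] = z$xzz
  sorted[3] = zz$xz
  sorted[4] = zzz$x
sorted[2] = z$xzz

Answer: z$xzz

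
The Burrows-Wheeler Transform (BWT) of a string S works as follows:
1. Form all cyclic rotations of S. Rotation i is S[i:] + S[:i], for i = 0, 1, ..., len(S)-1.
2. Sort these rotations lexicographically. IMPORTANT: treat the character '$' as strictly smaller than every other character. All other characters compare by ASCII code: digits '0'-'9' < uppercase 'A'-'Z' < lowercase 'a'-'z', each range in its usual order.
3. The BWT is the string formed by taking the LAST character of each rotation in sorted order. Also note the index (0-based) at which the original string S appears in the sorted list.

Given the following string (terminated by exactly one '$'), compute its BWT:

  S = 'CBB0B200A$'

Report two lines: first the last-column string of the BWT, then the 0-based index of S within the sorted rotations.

Answer: A20BB0B0C$
9

Derivation:
All 10 rotations (rotation i = S[i:]+S[:i]):
  rot[0] = CBB0B200A$
  rot[1] = BB0B200A$C
  rot[2] = B0B200A$CB
  rot[3] = 0B200A$CBB
  rot[4] = B200A$CBB0
  rot[5] = 200A$CBB0B
  rot[6] = 00A$CBB0B2
  rot[7] = 0A$CBB0B20
  rot[8] = A$CBB0B200
  rot[9] = $CBB0B200A
Sorted (with $ < everything):
  sorted[0] = $CBB0B200A  (last char: 'A')
  sorted[1] = 00A$CBB0B2  (last char: '2')
  sorted[2] = 0A$CBB0B20  (last char: '0')
  sorted[3] = 0B200A$CBB  (last char: 'B')
  sorted[4] = 200A$CBB0B  (last char: 'B')
  sorted[5] = A$CBB0B200  (last char: '0')
  sorted[6] = B0B200A$CB  (last char: 'B')
  sorted[7] = B200A$CBB0  (last char: '0')
  sorted[8] = BB0B200A$C  (last char: 'C')
  sorted[9] = CBB0B200A$  (last char: '$')
Last column: A20BB0B0C$
Original string S is at sorted index 9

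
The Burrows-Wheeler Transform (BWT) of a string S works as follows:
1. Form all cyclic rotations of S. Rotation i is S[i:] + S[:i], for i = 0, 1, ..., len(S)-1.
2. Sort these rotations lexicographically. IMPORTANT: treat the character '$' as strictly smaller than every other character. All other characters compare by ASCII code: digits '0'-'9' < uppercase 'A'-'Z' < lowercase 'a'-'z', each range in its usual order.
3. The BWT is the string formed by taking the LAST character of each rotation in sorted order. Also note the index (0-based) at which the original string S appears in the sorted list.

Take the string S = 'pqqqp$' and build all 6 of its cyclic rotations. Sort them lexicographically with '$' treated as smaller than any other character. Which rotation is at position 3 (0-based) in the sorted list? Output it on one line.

All 6 rotations (rotation i = S[i:]+S[:i]):
  rot[0] = pqqqp$
  rot[1] = qqqp$p
  rot[2] = qqp$pq
  rot[3] = qp$pqq
  rot[4] = p$pqqq
  rot[5] = $pqqqp
Sorted (with $ < everything):
  sorted[0] = $pqqqp
  sorted[1] = p$pqqq
  sorted[2] = pqqqp$
  sorted[3] = qp$pqq
  sorted[4] = qqp$pq
  sorted[5] = qqqp$p
sorted[3] = qp$pqq

Answer: qp$pqq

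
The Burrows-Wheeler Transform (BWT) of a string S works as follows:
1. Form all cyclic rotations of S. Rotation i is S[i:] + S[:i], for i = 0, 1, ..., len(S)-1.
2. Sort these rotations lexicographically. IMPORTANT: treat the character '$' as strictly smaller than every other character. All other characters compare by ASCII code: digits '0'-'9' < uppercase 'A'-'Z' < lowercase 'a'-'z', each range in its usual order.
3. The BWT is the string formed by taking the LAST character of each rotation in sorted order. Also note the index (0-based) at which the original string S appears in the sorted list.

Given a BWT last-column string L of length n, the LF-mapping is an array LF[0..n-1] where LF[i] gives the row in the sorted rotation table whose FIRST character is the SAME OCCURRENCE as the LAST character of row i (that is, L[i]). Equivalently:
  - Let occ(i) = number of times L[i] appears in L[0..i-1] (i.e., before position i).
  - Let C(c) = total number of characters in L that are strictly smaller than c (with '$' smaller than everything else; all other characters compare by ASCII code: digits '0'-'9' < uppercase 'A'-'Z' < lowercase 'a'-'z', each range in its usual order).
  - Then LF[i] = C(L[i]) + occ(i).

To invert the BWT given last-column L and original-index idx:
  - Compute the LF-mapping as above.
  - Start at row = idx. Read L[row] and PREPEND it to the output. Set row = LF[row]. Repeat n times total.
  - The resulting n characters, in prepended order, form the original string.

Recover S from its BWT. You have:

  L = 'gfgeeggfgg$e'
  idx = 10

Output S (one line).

LF mapping: 6 4 7 1 2 8 9 5 10 11 0 3
Walk LF starting at row 10, prepending L[row]:
  step 1: row=10, L[10]='$', prepend. Next row=LF[10]=0
  step 2: row=0, L[0]='g', prepend. Next row=LF[0]=6
  step 3: row=6, L[6]='g', prepend. Next row=LF[6]=9
  step 4: row=9, L[9]='g', prepend. Next row=LF[9]=11
  step 5: row=11, L[11]='e', prepend. Next row=LF[11]=3
  step 6: row=3, L[3]='e', prepend. Next row=LF[3]=1
  step 7: row=1, L[1]='f', prepend. Next row=LF[1]=4
  step 8: row=4, L[4]='e', prepend. Next row=LF[4]=2
  step 9: row=2, L[2]='g', prepend. Next row=LF[2]=7
  step 10: row=7, L[7]='f', prepend. Next row=LF[7]=5
  step 11: row=5, L[5]='g', prepend. Next row=LF[5]=8
  step 12: row=8, L[8]='g', prepend. Next row=LF[8]=10
Reversed output: ggfgefeeggg$

Answer: ggfgefeeggg$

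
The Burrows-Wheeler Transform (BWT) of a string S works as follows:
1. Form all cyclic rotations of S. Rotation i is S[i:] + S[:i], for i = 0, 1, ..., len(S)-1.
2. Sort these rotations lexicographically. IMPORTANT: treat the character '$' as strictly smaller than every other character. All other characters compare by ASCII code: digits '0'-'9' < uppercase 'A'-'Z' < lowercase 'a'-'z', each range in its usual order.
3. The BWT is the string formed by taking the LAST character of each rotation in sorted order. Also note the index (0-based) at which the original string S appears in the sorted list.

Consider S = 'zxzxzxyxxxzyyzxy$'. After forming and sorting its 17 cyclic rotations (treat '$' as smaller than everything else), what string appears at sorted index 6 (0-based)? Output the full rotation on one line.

Answer: xzxzxyxxxzyyzxy$z

Derivation:
All 17 rotations (rotation i = S[i:]+S[:i]):
  rot[0] = zxzxzxyxxxzyyzxy$
  rot[1] = xzxzxyxxxzyyzxy$z
  rot[2] = zxzxyxxxzyyzxy$zx
  rot[3] = xzxyxxxzyyzxy$zxz
  rot[4] = zxyxxxzyyzxy$zxzx
  rot[5] = xyxxxzyyzxy$zxzxz
  rot[6] = yxxxzyyzxy$zxzxzx
  rot[7] = xxxzyyzxy$zxzxzxy
  rot[8] = xxzyyzxy$zxzxzxyx
  rot[9] = xzyyzxy$zxzxzxyxx
  rot[10] = zyyzxy$zxzxzxyxxx
  rot[11] = yyzxy$zxzxzxyxxxz
  rot[12] = yzxy$zxzxzxyxxxzy
  rot[13] = zxy$zxzxzxyxxxzyy
  rot[14] = xy$zxzxzxyxxxzyyz
  rot[15] = y$zxzxzxyxxxzyyzx
  rot[16] = $zxzxzxyxxxzyyzxy
Sorted (with $ < everything):
  sorted[0] = $zxzxzxyxxxzyyzxy
  sorted[1] = xxxzyyzxy$zxzxzxy
  sorted[2] = xxzyyzxy$zxzxzxyx
  sorted[3] = xy$zxzxzxyxxxzyyz
  sorted[4] = xyxxxzyyzxy$zxzxz
  sorted[5] = xzxyxxxzyyzxy$zxz
  sorted[6] = xzxzxyxxxzyyzxy$z
  sorted[7] = xzyyzxy$zxzxzxyxx
  sorted[8] = y$zxzxzxyxxxzyyzx
  sorted[9] = yxxxzyyzxy$zxzxzx
  sorted[10] = yyzxy$zxzxzxyxxxz
  sorted[11] = yzxy$zxzxzxyxxxzy
  sorted[12] = zxy$zxzxzxyxxxzyy
  sorted[13] = zxyxxxzyyzxy$zxzx
  sorted[14] = zxzxyxxxzyyzxy$zx
  sorted[15] = zxzxzxyxxxzyyzxy$
  sorted[16] = zyyzxy$zxzxzxyxxx
sorted[6] = xzxzxyxxxzyyzxy$z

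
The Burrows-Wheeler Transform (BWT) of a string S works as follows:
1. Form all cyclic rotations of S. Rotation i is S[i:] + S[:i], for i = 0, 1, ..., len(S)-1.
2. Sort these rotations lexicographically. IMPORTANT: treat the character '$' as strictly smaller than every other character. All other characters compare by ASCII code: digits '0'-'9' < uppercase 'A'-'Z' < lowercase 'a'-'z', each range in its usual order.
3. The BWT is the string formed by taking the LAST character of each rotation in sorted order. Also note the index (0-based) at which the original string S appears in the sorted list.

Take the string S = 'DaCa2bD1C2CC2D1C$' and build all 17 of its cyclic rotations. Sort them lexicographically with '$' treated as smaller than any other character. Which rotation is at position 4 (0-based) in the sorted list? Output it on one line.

All 17 rotations (rotation i = S[i:]+S[:i]):
  rot[0] = DaCa2bD1C2CC2D1C$
  rot[1] = aCa2bD1C2CC2D1C$D
  rot[2] = Ca2bD1C2CC2D1C$Da
  rot[3] = a2bD1C2CC2D1C$DaC
  rot[4] = 2bD1C2CC2D1C$DaCa
  rot[5] = bD1C2CC2D1C$DaCa2
  rot[6] = D1C2CC2D1C$DaCa2b
  rot[7] = 1C2CC2D1C$DaCa2bD
  rot[8] = C2CC2D1C$DaCa2bD1
  rot[9] = 2CC2D1C$DaCa2bD1C
  rot[10] = CC2D1C$DaCa2bD1C2
  rot[11] = C2D1C$DaCa2bD1C2C
  rot[12] = 2D1C$DaCa2bD1C2CC
  rot[13] = D1C$DaCa2bD1C2CC2
  rot[14] = 1C$DaCa2bD1C2CC2D
  rot[15] = C$DaCa2bD1C2CC2D1
  rot[16] = $DaCa2bD1C2CC2D1C
Sorted (with $ < everything):
  sorted[0] = $DaCa2bD1C2CC2D1C
  sorted[1] = 1C$DaCa2bD1C2CC2D
  sorted[2] = 1C2CC2D1C$DaCa2bD
  sorted[3] = 2CC2D1C$DaCa2bD1C
  sorted[4] = 2D1C$DaCa2bD1C2CC
  sorted[5] = 2bD1C2CC2D1C$DaCa
  sorted[6] = C$DaCa2bD1C2CC2D1
  sorted[7] = C2CC2D1C$DaCa2bD1
  sorted[8] = C2D1C$DaCa2bD1C2C
  sorted[9] = CC2D1C$DaCa2bD1C2
  sorted[10] = Ca2bD1C2CC2D1C$Da
  sorted[11] = D1C$DaCa2bD1C2CC2
  sorted[12] = D1C2CC2D1C$DaCa2b
  sorted[13] = DaCa2bD1C2CC2D1C$
  sorted[14] = a2bD1C2CC2D1C$DaC
  sorted[15] = aCa2bD1C2CC2D1C$D
  sorted[16] = bD1C2CC2D1C$DaCa2
sorted[4] = 2D1C$DaCa2bD1C2CC

Answer: 2D1C$DaCa2bD1C2CC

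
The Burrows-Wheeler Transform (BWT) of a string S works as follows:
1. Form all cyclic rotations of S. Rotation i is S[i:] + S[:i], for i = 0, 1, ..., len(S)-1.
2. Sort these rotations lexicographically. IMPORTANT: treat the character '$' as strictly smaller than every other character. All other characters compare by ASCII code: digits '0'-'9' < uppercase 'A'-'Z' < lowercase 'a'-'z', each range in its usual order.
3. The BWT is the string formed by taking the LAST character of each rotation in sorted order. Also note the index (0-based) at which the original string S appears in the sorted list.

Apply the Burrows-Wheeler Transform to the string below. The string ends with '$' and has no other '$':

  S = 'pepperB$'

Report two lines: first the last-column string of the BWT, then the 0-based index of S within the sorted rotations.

All 8 rotations (rotation i = S[i:]+S[:i]):
  rot[0] = pepperB$
  rot[1] = epperB$p
  rot[2] = pperB$pe
  rot[3] = perB$pep
  rot[4] = erB$pepp
  rot[5] = rB$peppe
  rot[6] = B$pepper
  rot[7] = $pepperB
Sorted (with $ < everything):
  sorted[0] = $pepperB  (last char: 'B')
  sorted[1] = B$pepper  (last char: 'r')
  sorted[2] = epperB$p  (last char: 'p')
  sorted[3] = erB$pepp  (last char: 'p')
  sorted[4] = pepperB$  (last char: '$')
  sorted[5] = perB$pep  (last char: 'p')
  sorted[6] = pperB$pe  (last char: 'e')
  sorted[7] = rB$peppe  (last char: 'e')
Last column: Brpp$pee
Original string S is at sorted index 4

Answer: Brpp$pee
4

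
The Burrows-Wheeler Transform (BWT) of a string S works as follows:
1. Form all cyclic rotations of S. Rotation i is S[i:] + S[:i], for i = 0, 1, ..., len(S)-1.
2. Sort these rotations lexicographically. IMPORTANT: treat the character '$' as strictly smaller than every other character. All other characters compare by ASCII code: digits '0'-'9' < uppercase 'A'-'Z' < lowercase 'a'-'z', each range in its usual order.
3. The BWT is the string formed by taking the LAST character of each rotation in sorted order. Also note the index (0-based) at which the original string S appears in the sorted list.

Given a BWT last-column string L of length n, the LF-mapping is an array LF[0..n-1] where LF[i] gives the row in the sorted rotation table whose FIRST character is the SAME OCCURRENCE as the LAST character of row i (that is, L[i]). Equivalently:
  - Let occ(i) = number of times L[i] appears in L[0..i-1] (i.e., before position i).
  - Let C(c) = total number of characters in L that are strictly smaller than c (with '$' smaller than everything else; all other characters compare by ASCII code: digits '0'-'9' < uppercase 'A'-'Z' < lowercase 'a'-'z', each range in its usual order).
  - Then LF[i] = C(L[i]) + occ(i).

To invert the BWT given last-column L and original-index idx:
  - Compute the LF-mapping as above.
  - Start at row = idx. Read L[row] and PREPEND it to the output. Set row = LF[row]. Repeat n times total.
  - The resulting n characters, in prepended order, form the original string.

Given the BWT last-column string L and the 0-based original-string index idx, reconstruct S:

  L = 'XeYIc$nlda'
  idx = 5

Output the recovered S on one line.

LF mapping: 2 7 3 1 5 0 9 8 6 4
Walk LF starting at row 5, prepending L[row]:
  step 1: row=5, L[5]='$', prepend. Next row=LF[5]=0
  step 2: row=0, L[0]='X', prepend. Next row=LF[0]=2
  step 3: row=2, L[2]='Y', prepend. Next row=LF[2]=3
  step 4: row=3, L[3]='I', prepend. Next row=LF[3]=1
  step 5: row=1, L[1]='e', prepend. Next row=LF[1]=7
  step 6: row=7, L[7]='l', prepend. Next row=LF[7]=8
  step 7: row=8, L[8]='d', prepend. Next row=LF[8]=6
  step 8: row=6, L[6]='n', prepend. Next row=LF[6]=9
  step 9: row=9, L[9]='a', prepend. Next row=LF[9]=4
  step 10: row=4, L[4]='c', prepend. Next row=LF[4]=5
Reversed output: candleIYX$

Answer: candleIYX$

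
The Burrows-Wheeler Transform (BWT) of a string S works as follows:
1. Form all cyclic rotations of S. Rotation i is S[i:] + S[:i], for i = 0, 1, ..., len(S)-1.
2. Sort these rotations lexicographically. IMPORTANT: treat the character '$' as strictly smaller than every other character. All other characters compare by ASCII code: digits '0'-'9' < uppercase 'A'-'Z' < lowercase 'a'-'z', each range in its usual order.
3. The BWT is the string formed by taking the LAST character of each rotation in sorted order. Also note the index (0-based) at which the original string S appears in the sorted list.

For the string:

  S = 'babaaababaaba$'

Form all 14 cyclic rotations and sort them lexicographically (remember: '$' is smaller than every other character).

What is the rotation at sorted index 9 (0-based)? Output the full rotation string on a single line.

All 14 rotations (rotation i = S[i:]+S[:i]):
  rot[0] = babaaababaaba$
  rot[1] = abaaababaaba$b
  rot[2] = baaababaaba$ba
  rot[3] = aaababaaba$bab
  rot[4] = aababaaba$baba
  rot[5] = ababaaba$babaa
  rot[6] = babaaba$babaaa
  rot[7] = abaaba$babaaab
  rot[8] = baaba$babaaaba
  rot[9] = aaba$babaaabab
  rot[10] = aba$babaaababa
  rot[11] = ba$babaaababaa
  rot[12] = a$babaaababaab
  rot[13] = $babaaababaaba
Sorted (with $ < everything):
  sorted[0] = $babaaababaaba
  sorted[1] = a$babaaababaab
  sorted[2] = aaababaaba$bab
  sorted[3] = aaba$babaaabab
  sorted[4] = aababaaba$baba
  sorted[5] = aba$babaaababa
  sorted[6] = abaaababaaba$b
  sorted[7] = abaaba$babaaab
  sorted[8] = ababaaba$babaa
  sorted[9] = ba$babaaababaa
  sorted[10] = baaababaaba$ba
  sorted[11] = baaba$babaaaba
  sorted[12] = babaaababaaba$
  sorted[13] = babaaba$babaaa
sorted[9] = ba$babaaababaa

Answer: ba$babaaababaa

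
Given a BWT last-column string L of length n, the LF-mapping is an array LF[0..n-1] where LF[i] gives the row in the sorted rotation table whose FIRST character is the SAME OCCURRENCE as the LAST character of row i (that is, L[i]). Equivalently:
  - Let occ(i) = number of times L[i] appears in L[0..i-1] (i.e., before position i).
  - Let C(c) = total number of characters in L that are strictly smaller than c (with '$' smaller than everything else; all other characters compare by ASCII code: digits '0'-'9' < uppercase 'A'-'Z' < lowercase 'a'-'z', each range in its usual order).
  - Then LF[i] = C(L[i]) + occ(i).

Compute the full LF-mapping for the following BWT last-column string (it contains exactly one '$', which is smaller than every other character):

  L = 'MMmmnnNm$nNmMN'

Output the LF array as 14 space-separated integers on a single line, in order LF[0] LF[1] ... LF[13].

Answer: 1 2 7 8 11 12 4 9 0 13 5 10 3 6

Derivation:
Char counts: '$':1, 'M':3, 'N':3, 'm':4, 'n':3
C (first-col start): C('$')=0, C('M')=1, C('N')=4, C('m')=7, C('n')=11
L[0]='M': occ=0, LF[0]=C('M')+0=1+0=1
L[1]='M': occ=1, LF[1]=C('M')+1=1+1=2
L[2]='m': occ=0, LF[2]=C('m')+0=7+0=7
L[3]='m': occ=1, LF[3]=C('m')+1=7+1=8
L[4]='n': occ=0, LF[4]=C('n')+0=11+0=11
L[5]='n': occ=1, LF[5]=C('n')+1=11+1=12
L[6]='N': occ=0, LF[6]=C('N')+0=4+0=4
L[7]='m': occ=2, LF[7]=C('m')+2=7+2=9
L[8]='$': occ=0, LF[8]=C('$')+0=0+0=0
L[9]='n': occ=2, LF[9]=C('n')+2=11+2=13
L[10]='N': occ=1, LF[10]=C('N')+1=4+1=5
L[11]='m': occ=3, LF[11]=C('m')+3=7+3=10
L[12]='M': occ=2, LF[12]=C('M')+2=1+2=3
L[13]='N': occ=2, LF[13]=C('N')+2=4+2=6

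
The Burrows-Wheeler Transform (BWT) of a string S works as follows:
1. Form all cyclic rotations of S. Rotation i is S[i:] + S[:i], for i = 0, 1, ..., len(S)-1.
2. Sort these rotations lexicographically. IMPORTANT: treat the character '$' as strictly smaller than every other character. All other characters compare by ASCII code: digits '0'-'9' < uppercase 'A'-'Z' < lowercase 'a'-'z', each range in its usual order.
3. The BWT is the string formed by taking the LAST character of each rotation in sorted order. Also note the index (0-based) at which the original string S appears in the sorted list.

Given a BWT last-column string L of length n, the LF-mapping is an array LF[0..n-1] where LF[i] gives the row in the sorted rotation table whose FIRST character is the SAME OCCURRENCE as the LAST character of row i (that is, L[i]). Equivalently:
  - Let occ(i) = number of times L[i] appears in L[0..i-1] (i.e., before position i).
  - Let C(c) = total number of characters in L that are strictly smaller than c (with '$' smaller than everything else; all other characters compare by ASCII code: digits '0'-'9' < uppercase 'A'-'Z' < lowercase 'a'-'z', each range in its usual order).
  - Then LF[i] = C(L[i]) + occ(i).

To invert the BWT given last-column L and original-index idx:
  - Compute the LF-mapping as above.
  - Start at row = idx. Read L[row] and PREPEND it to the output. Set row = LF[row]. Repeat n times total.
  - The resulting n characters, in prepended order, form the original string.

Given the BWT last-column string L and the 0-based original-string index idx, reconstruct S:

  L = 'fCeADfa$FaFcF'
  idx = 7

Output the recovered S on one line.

Answer: aFfFeCADFacf$

Derivation:
LF mapping: 11 2 10 1 3 12 7 0 4 8 5 9 6
Walk LF starting at row 7, prepending L[row]:
  step 1: row=7, L[7]='$', prepend. Next row=LF[7]=0
  step 2: row=0, L[0]='f', prepend. Next row=LF[0]=11
  step 3: row=11, L[11]='c', prepend. Next row=LF[11]=9
  step 4: row=9, L[9]='a', prepend. Next row=LF[9]=8
  step 5: row=8, L[8]='F', prepend. Next row=LF[8]=4
  step 6: row=4, L[4]='D', prepend. Next row=LF[4]=3
  step 7: row=3, L[3]='A', prepend. Next row=LF[3]=1
  step 8: row=1, L[1]='C', prepend. Next row=LF[1]=2
  step 9: row=2, L[2]='e', prepend. Next row=LF[2]=10
  step 10: row=10, L[10]='F', prepend. Next row=LF[10]=5
  step 11: row=5, L[5]='f', prepend. Next row=LF[5]=12
  step 12: row=12, L[12]='F', prepend. Next row=LF[12]=6
  step 13: row=6, L[6]='a', prepend. Next row=LF[6]=7
Reversed output: aFfFeCADFacf$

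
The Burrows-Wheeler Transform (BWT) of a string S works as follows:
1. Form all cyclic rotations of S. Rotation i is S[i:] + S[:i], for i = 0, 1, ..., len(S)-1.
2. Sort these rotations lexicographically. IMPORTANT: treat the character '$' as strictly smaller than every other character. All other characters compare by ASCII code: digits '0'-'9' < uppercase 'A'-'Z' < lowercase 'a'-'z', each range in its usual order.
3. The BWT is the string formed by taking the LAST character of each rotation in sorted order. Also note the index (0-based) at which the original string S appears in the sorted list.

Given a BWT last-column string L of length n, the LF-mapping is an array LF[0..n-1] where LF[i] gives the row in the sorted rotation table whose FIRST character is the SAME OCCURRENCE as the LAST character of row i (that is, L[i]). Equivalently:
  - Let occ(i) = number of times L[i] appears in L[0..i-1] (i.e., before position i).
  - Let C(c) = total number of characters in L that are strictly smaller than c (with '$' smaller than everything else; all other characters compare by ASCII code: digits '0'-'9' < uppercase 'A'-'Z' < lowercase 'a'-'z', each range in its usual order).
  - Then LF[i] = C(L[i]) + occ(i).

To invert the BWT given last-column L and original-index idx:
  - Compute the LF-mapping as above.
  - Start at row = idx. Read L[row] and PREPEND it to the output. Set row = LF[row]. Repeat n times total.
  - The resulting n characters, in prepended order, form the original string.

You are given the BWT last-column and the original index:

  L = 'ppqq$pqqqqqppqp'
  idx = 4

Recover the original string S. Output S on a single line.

Answer: pqqppqqpqqqqpp$

Derivation:
LF mapping: 1 2 7 8 0 3 9 10 11 12 13 4 5 14 6
Walk LF starting at row 4, prepending L[row]:
  step 1: row=4, L[4]='$', prepend. Next row=LF[4]=0
  step 2: row=0, L[0]='p', prepend. Next row=LF[0]=1
  step 3: row=1, L[1]='p', prepend. Next row=LF[1]=2
  step 4: row=2, L[2]='q', prepend. Next row=LF[2]=7
  step 5: row=7, L[7]='q', prepend. Next row=LF[7]=10
  step 6: row=10, L[10]='q', prepend. Next row=LF[10]=13
  step 7: row=13, L[13]='q', prepend. Next row=LF[13]=14
  step 8: row=14, L[14]='p', prepend. Next row=LF[14]=6
  step 9: row=6, L[6]='q', prepend. Next row=LF[6]=9
  step 10: row=9, L[9]='q', prepend. Next row=LF[9]=12
  step 11: row=12, L[12]='p', prepend. Next row=LF[12]=5
  step 12: row=5, L[5]='p', prepend. Next row=LF[5]=3
  step 13: row=3, L[3]='q', prepend. Next row=LF[3]=8
  step 14: row=8, L[8]='q', prepend. Next row=LF[8]=11
  step 15: row=11, L[11]='p', prepend. Next row=LF[11]=4
Reversed output: pqqppqqpqqqqpp$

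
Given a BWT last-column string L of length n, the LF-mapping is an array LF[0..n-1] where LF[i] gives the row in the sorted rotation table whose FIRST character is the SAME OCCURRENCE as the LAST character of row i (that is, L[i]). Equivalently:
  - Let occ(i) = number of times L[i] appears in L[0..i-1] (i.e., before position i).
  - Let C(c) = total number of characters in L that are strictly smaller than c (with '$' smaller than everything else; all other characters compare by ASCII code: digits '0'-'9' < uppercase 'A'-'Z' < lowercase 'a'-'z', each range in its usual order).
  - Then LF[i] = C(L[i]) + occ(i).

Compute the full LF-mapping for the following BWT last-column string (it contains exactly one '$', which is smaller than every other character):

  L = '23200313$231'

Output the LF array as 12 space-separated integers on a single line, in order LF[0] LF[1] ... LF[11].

Char counts: '$':1, '0':2, '1':2, '2':3, '3':4
C (first-col start): C('$')=0, C('0')=1, C('1')=3, C('2')=5, C('3')=8
L[0]='2': occ=0, LF[0]=C('2')+0=5+0=5
L[1]='3': occ=0, LF[1]=C('3')+0=8+0=8
L[2]='2': occ=1, LF[2]=C('2')+1=5+1=6
L[3]='0': occ=0, LF[3]=C('0')+0=1+0=1
L[4]='0': occ=1, LF[4]=C('0')+1=1+1=2
L[5]='3': occ=1, LF[5]=C('3')+1=8+1=9
L[6]='1': occ=0, LF[6]=C('1')+0=3+0=3
L[7]='3': occ=2, LF[7]=C('3')+2=8+2=10
L[8]='$': occ=0, LF[8]=C('$')+0=0+0=0
L[9]='2': occ=2, LF[9]=C('2')+2=5+2=7
L[10]='3': occ=3, LF[10]=C('3')+3=8+3=11
L[11]='1': occ=1, LF[11]=C('1')+1=3+1=4

Answer: 5 8 6 1 2 9 3 10 0 7 11 4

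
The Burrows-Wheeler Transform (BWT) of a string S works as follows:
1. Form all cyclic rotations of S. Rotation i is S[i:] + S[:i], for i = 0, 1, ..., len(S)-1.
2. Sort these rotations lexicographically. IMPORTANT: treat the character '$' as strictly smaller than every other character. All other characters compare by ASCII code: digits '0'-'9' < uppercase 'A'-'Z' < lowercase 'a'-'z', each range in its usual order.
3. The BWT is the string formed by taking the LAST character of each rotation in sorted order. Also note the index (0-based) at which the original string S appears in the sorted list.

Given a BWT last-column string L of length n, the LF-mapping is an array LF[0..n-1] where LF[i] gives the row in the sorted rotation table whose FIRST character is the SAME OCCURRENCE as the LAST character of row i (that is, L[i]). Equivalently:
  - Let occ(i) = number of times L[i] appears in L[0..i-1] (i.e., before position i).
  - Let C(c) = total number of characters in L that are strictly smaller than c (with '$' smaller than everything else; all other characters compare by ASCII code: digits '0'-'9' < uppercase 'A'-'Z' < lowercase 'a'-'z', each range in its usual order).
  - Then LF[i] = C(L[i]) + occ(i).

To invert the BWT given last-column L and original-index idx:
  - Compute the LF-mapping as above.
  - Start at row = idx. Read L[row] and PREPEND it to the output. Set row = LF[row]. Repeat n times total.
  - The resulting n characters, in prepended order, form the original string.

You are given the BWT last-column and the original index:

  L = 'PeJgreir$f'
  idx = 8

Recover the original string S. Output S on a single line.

LF mapping: 2 3 1 6 8 4 7 9 0 5
Walk LF starting at row 8, prepending L[row]:
  step 1: row=8, L[8]='$', prepend. Next row=LF[8]=0
  step 2: row=0, L[0]='P', prepend. Next row=LF[0]=2
  step 3: row=2, L[2]='J', prepend. Next row=LF[2]=1
  step 4: row=1, L[1]='e', prepend. Next row=LF[1]=3
  step 5: row=3, L[3]='g', prepend. Next row=LF[3]=6
  step 6: row=6, L[6]='i', prepend. Next row=LF[6]=7
  step 7: row=7, L[7]='r', prepend. Next row=LF[7]=9
  step 8: row=9, L[9]='f', prepend. Next row=LF[9]=5
  step 9: row=5, L[5]='e', prepend. Next row=LF[5]=4
  step 10: row=4, L[4]='r', prepend. Next row=LF[4]=8
Reversed output: refrigeJP$

Answer: refrigeJP$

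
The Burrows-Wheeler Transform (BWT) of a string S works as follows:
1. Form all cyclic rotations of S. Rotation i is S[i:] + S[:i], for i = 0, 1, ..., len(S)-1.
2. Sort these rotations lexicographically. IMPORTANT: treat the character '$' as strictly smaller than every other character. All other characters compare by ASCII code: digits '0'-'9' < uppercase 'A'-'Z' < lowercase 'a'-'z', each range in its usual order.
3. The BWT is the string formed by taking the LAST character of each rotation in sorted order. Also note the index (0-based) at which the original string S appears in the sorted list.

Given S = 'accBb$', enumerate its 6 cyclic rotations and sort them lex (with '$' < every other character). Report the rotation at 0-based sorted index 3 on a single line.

All 6 rotations (rotation i = S[i:]+S[:i]):
  rot[0] = accBb$
  rot[1] = ccBb$a
  rot[2] = cBb$ac
  rot[3] = Bb$acc
  rot[4] = b$accB
  rot[5] = $accBb
Sorted (with $ < everything):
  sorted[0] = $accBb
  sorted[1] = Bb$acc
  sorted[2] = accBb$
  sorted[3] = b$accB
  sorted[4] = cBb$ac
  sorted[5] = ccBb$a
sorted[3] = b$accB

Answer: b$accB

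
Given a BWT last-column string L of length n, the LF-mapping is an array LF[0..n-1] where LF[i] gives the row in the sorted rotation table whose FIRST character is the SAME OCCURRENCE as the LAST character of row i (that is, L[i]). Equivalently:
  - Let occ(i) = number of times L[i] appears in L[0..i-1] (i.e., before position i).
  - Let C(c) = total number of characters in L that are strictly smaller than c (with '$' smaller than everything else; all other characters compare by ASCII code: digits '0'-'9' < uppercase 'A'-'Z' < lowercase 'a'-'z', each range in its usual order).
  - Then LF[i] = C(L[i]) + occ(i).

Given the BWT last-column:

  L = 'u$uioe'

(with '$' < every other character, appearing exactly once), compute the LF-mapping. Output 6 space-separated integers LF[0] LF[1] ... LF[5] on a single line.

Char counts: '$':1, 'e':1, 'i':1, 'o':1, 'u':2
C (first-col start): C('$')=0, C('e')=1, C('i')=2, C('o')=3, C('u')=4
L[0]='u': occ=0, LF[0]=C('u')+0=4+0=4
L[1]='$': occ=0, LF[1]=C('$')+0=0+0=0
L[2]='u': occ=1, LF[2]=C('u')+1=4+1=5
L[3]='i': occ=0, LF[3]=C('i')+0=2+0=2
L[4]='o': occ=0, LF[4]=C('o')+0=3+0=3
L[5]='e': occ=0, LF[5]=C('e')+0=1+0=1

Answer: 4 0 5 2 3 1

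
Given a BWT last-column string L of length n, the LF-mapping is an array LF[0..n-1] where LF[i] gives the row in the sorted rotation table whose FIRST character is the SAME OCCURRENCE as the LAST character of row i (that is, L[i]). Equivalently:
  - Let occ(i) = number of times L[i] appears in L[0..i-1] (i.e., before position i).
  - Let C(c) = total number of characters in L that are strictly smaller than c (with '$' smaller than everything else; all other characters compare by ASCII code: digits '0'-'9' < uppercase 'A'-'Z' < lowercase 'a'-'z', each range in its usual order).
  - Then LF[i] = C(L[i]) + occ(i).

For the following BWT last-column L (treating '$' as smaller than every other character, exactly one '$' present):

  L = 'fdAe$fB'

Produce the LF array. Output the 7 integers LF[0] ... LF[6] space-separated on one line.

Char counts: '$':1, 'A':1, 'B':1, 'd':1, 'e':1, 'f':2
C (first-col start): C('$')=0, C('A')=1, C('B')=2, C('d')=3, C('e')=4, C('f')=5
L[0]='f': occ=0, LF[0]=C('f')+0=5+0=5
L[1]='d': occ=0, LF[1]=C('d')+0=3+0=3
L[2]='A': occ=0, LF[2]=C('A')+0=1+0=1
L[3]='e': occ=0, LF[3]=C('e')+0=4+0=4
L[4]='$': occ=0, LF[4]=C('$')+0=0+0=0
L[5]='f': occ=1, LF[5]=C('f')+1=5+1=6
L[6]='B': occ=0, LF[6]=C('B')+0=2+0=2

Answer: 5 3 1 4 0 6 2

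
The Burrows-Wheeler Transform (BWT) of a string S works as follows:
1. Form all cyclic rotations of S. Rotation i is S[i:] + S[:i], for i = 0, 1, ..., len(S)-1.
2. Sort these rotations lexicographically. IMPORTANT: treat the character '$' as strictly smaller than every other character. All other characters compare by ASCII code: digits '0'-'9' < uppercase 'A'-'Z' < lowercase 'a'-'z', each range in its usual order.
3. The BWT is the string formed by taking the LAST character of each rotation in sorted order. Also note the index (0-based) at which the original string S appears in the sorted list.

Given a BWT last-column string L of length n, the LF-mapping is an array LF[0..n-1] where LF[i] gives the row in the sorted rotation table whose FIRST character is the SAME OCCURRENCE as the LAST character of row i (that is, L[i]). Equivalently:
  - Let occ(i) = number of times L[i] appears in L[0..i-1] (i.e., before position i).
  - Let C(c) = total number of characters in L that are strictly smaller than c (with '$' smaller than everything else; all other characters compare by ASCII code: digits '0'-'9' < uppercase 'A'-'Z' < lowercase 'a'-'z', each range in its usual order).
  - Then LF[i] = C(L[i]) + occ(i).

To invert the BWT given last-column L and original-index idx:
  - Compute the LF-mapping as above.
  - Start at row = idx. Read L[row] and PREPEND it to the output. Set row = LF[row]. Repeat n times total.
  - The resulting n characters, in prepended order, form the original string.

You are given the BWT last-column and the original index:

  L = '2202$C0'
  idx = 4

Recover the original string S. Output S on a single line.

Answer: 200C22$

Derivation:
LF mapping: 3 4 1 5 0 6 2
Walk LF starting at row 4, prepending L[row]:
  step 1: row=4, L[4]='$', prepend. Next row=LF[4]=0
  step 2: row=0, L[0]='2', prepend. Next row=LF[0]=3
  step 3: row=3, L[3]='2', prepend. Next row=LF[3]=5
  step 4: row=5, L[5]='C', prepend. Next row=LF[5]=6
  step 5: row=6, L[6]='0', prepend. Next row=LF[6]=2
  step 6: row=2, L[2]='0', prepend. Next row=LF[2]=1
  step 7: row=1, L[1]='2', prepend. Next row=LF[1]=4
Reversed output: 200C22$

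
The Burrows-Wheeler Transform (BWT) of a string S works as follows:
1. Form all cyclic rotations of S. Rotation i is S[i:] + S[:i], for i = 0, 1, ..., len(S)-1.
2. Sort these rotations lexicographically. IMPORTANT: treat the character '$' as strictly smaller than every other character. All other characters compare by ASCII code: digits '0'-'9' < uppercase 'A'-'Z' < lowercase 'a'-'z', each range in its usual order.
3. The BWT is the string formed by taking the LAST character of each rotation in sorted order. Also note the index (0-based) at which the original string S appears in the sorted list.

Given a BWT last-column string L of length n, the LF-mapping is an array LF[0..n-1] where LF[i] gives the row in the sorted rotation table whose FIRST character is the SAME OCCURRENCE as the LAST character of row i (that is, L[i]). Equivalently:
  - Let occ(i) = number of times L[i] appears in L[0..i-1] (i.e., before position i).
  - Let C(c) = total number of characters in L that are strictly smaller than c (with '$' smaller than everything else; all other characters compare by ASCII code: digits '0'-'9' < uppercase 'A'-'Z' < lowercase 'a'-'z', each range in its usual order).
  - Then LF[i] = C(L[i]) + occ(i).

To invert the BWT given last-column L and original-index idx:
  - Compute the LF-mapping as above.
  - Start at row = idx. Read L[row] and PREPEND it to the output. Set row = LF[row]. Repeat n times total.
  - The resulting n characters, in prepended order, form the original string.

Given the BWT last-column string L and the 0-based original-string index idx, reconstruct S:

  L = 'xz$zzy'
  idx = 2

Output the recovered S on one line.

Answer: yzzzx$

Derivation:
LF mapping: 1 3 0 4 5 2
Walk LF starting at row 2, prepending L[row]:
  step 1: row=2, L[2]='$', prepend. Next row=LF[2]=0
  step 2: row=0, L[0]='x', prepend. Next row=LF[0]=1
  step 3: row=1, L[1]='z', prepend. Next row=LF[1]=3
  step 4: row=3, L[3]='z', prepend. Next row=LF[3]=4
  step 5: row=4, L[4]='z', prepend. Next row=LF[4]=5
  step 6: row=5, L[5]='y', prepend. Next row=LF[5]=2
Reversed output: yzzzx$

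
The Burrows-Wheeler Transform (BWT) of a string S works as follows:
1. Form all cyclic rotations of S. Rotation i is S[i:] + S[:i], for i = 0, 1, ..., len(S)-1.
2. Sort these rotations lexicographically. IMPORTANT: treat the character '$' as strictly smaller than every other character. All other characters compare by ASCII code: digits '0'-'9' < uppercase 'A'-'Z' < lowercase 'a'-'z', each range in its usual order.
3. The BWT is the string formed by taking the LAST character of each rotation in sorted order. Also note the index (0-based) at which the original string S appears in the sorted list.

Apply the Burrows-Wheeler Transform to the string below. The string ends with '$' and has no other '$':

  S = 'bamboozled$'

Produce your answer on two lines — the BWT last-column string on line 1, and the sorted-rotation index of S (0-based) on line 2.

Answer: db$melzaboo
2

Derivation:
All 11 rotations (rotation i = S[i:]+S[:i]):
  rot[0] = bamboozled$
  rot[1] = amboozled$b
  rot[2] = mboozled$ba
  rot[3] = boozled$bam
  rot[4] = oozled$bamb
  rot[5] = ozled$bambo
  rot[6] = zled$bamboo
  rot[7] = led$bambooz
  rot[8] = ed$bamboozl
  rot[9] = d$bamboozle
  rot[10] = $bamboozled
Sorted (with $ < everything):
  sorted[0] = $bamboozled  (last char: 'd')
  sorted[1] = amboozled$b  (last char: 'b')
  sorted[2] = bamboozled$  (last char: '$')
  sorted[3] = boozled$bam  (last char: 'm')
  sorted[4] = d$bamboozle  (last char: 'e')
  sorted[5] = ed$bamboozl  (last char: 'l')
  sorted[6] = led$bambooz  (last char: 'z')
  sorted[7] = mboozled$ba  (last char: 'a')
  sorted[8] = oozled$bamb  (last char: 'b')
  sorted[9] = ozled$bambo  (last char: 'o')
  sorted[10] = zled$bamboo  (last char: 'o')
Last column: db$melzaboo
Original string S is at sorted index 2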